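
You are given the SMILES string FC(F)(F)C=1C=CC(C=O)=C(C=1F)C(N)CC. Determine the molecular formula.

C11H11F4NO

Walk through each heavy atom and fill implicit hydrogens from standard valence (C 4, N 3, O 2, S 2, halogen 1):
  atom 1: F (halogen, monovalent) → 0 H
  atom 2: C, bond orders sum to 4 (valence 4) → 0 H
  atom 3: F (halogen, monovalent) → 0 H
  atom 4: F (halogen, monovalent) → 0 H
  atom 5: C, bond orders sum to 4 (valence 4) → 0 H
  atom 6: C, bond orders sum to 3 (valence 4) → 1 H
  atom 7: C, bond orders sum to 3 (valence 4) → 1 H
  atom 8: C, bond orders sum to 4 (valence 4) → 0 H
  atom 9: C, bond orders sum to 3 (valence 4) → 1 H
  atom 10: O, bond orders sum to 2 (valence 2) → 0 H
  atom 11: C, bond orders sum to 4 (valence 4) → 0 H
  atom 12: C, bond orders sum to 4 (valence 4) → 0 H
  atom 13: F (halogen, monovalent) → 0 H
  atom 14: C, bond orders sum to 3 (valence 4) → 1 H
  atom 15: N, bond orders sum to 1 (valence 3) → 2 H
  atom 16: C, bond orders sum to 2 (valence 4) → 2 H
  atom 17: C, bond orders sum to 1 (valence 4) → 3 H
Totals → C:11, H:11, F:4, N:1, O:1.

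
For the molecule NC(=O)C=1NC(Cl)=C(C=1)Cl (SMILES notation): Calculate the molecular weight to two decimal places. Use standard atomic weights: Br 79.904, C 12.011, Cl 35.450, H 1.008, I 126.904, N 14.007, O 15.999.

First, the molecular formula is C5H4Cl2N2O (counting implicit H from valence).
  C: 5 × 12.011 = 60.055
  Cl: 2 × 35.450 = 70.900
  H: 4 × 1.008 = 4.032
  N: 2 × 14.007 = 28.014
  O: 1 × 15.999 = 15.999
Sum: 5×12.011 + 2×35.450 + 4×1.008 + 2×14.007 + 1×15.999 = 179.000 → 179.00 g/mol.

179.00 g/mol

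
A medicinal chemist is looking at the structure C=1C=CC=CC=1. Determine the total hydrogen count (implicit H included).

6

Walk through each heavy atom and fill implicit hydrogens from standard valence (C 4, N 3, O 2, S 2, halogen 1):
  atom 1: C, bond orders sum to 3 (valence 4) → 1 H
  atom 2: C, bond orders sum to 3 (valence 4) → 1 H
  atom 3: C, bond orders sum to 3 (valence 4) → 1 H
  atom 4: C, bond orders sum to 3 (valence 4) → 1 H
  atom 5: C, bond orders sum to 3 (valence 4) → 1 H
  atom 6: C, bond orders sum to 3 (valence 4) → 1 H
Total hydrogens: 6.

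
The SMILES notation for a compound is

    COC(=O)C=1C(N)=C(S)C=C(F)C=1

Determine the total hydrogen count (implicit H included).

Walk through each heavy atom and fill implicit hydrogens from standard valence (C 4, N 3, O 2, S 2, halogen 1):
  atom 1: C, bond orders sum to 1 (valence 4) → 3 H
  atom 2: O, bond orders sum to 2 (valence 2) → 0 H
  atom 3: C, bond orders sum to 4 (valence 4) → 0 H
  atom 4: O, bond orders sum to 2 (valence 2) → 0 H
  atom 5: C, bond orders sum to 4 (valence 4) → 0 H
  atom 6: C, bond orders sum to 4 (valence 4) → 0 H
  atom 7: N, bond orders sum to 1 (valence 3) → 2 H
  atom 8: C, bond orders sum to 4 (valence 4) → 0 H
  atom 9: S, bond orders sum to 1 (valence 2) → 1 H
  atom 10: C, bond orders sum to 3 (valence 4) → 1 H
  atom 11: C, bond orders sum to 4 (valence 4) → 0 H
  atom 12: F (halogen, monovalent) → 0 H
  atom 13: C, bond orders sum to 3 (valence 4) → 1 H
Total hydrogens: 8.

8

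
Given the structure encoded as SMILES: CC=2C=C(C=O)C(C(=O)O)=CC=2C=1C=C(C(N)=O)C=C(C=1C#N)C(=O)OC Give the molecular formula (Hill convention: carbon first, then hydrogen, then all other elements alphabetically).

C19H14N2O6

Walk through each heavy atom and fill implicit hydrogens from standard valence (C 4, N 3, O 2, S 2, halogen 1):
  atom 1: C, bond orders sum to 1 (valence 4) → 3 H
  atom 2: C, bond orders sum to 4 (valence 4) → 0 H
  atom 3: C, bond orders sum to 3 (valence 4) → 1 H
  atom 4: C, bond orders sum to 4 (valence 4) → 0 H
  atom 5: C, bond orders sum to 3 (valence 4) → 1 H
  atom 6: O, bond orders sum to 2 (valence 2) → 0 H
  atom 7: C, bond orders sum to 4 (valence 4) → 0 H
  atom 8: C, bond orders sum to 4 (valence 4) → 0 H
  atom 9: O, bond orders sum to 2 (valence 2) → 0 H
  atom 10: O, bond orders sum to 1 (valence 2) → 1 H
  atom 11: C, bond orders sum to 3 (valence 4) → 1 H
  atom 12: C, bond orders sum to 4 (valence 4) → 0 H
  atom 13: C, bond orders sum to 4 (valence 4) → 0 H
  atom 14: C, bond orders sum to 3 (valence 4) → 1 H
  atom 15: C, bond orders sum to 4 (valence 4) → 0 H
  atom 16: C, bond orders sum to 4 (valence 4) → 0 H
  atom 17: N, bond orders sum to 1 (valence 3) → 2 H
  atom 18: O, bond orders sum to 2 (valence 2) → 0 H
  atom 19: C, bond orders sum to 3 (valence 4) → 1 H
  atom 20: C, bond orders sum to 4 (valence 4) → 0 H
  atom 21: C, bond orders sum to 4 (valence 4) → 0 H
  atom 22: C, bond orders sum to 4 (valence 4) → 0 H
  atom 23: N, bond orders sum to 3 (valence 3) → 0 H
  atom 24: C, bond orders sum to 4 (valence 4) → 0 H
  atom 25: O, bond orders sum to 2 (valence 2) → 0 H
  atom 26: O, bond orders sum to 2 (valence 2) → 0 H
  atom 27: C, bond orders sum to 1 (valence 4) → 3 H
Totals → C:19, H:14, N:2, O:6.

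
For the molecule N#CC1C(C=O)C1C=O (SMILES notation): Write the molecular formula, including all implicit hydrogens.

C6H5NO2

Walk through each heavy atom and fill implicit hydrogens from standard valence (C 4, N 3, O 2, S 2, halogen 1):
  atom 1: N, bond orders sum to 3 (valence 3) → 0 H
  atom 2: C, bond orders sum to 4 (valence 4) → 0 H
  atom 3: C, bond orders sum to 3 (valence 4) → 1 H
  atom 4: C, bond orders sum to 3 (valence 4) → 1 H
  atom 5: C, bond orders sum to 3 (valence 4) → 1 H
  atom 6: O, bond orders sum to 2 (valence 2) → 0 H
  atom 7: C, bond orders sum to 3 (valence 4) → 1 H
  atom 8: C, bond orders sum to 3 (valence 4) → 1 H
  atom 9: O, bond orders sum to 2 (valence 2) → 0 H
Totals → C:6, H:5, N:1, O:2.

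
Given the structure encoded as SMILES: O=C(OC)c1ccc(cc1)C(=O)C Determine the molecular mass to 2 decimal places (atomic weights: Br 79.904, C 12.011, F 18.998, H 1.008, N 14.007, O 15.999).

First, the molecular formula is C10H10O3 (counting implicit H from valence).
  C: 10 × 12.011 = 120.110
  H: 10 × 1.008 = 10.080
  O: 3 × 15.999 = 47.997
Sum: 10×12.011 + 10×1.008 + 3×15.999 = 178.187 → 178.19 g/mol.

178.19 g/mol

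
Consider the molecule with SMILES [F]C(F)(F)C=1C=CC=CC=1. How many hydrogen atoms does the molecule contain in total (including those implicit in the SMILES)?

5

Walk through each heavy atom and fill implicit hydrogens from standard valence (C 4, N 3, O 2, S 2, halogen 1):
  atom 1: F with explicit H count 0
  atom 2: C, bond orders sum to 4 (valence 4) → 0 H
  atom 3: F (halogen, monovalent) → 0 H
  atom 4: F (halogen, monovalent) → 0 H
  atom 5: C, bond orders sum to 4 (valence 4) → 0 H
  atom 6: C, bond orders sum to 3 (valence 4) → 1 H
  atom 7: C, bond orders sum to 3 (valence 4) → 1 H
  atom 8: C, bond orders sum to 3 (valence 4) → 1 H
  atom 9: C, bond orders sum to 3 (valence 4) → 1 H
  atom 10: C, bond orders sum to 3 (valence 4) → 1 H
Total hydrogens: 5.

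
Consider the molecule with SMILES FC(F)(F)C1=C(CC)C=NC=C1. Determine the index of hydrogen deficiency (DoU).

4

Degree of unsaturation = (number of rings) + (number of π bonds).
Ring closures in the SMILES: 1.
π bonds: 3 double bonds (each 1 DoU) → 3 DoU from unsaturation.
Total DoU = 1 + 3 = 4.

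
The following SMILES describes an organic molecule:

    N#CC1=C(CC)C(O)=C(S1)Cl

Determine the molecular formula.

Walk through each heavy atom and fill implicit hydrogens from standard valence (C 4, N 3, O 2, S 2, halogen 1):
  atom 1: N, bond orders sum to 3 (valence 3) → 0 H
  atom 2: C, bond orders sum to 4 (valence 4) → 0 H
  atom 3: C, bond orders sum to 4 (valence 4) → 0 H
  atom 4: C, bond orders sum to 4 (valence 4) → 0 H
  atom 5: C, bond orders sum to 2 (valence 4) → 2 H
  atom 6: C, bond orders sum to 1 (valence 4) → 3 H
  atom 7: C, bond orders sum to 4 (valence 4) → 0 H
  atom 8: O, bond orders sum to 1 (valence 2) → 1 H
  atom 9: C, bond orders sum to 4 (valence 4) → 0 H
  atom 10: S, bond orders sum to 2 (valence 2) → 0 H
  atom 11: Cl (halogen, monovalent) → 0 H
Totals → C:7, H:6, Cl:1, N:1, O:1, S:1.
In Hill order: C7H6ClNOS.

C7H6ClNOS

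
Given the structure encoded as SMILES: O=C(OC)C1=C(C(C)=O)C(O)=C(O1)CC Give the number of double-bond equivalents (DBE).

5

Degree of unsaturation = (number of rings) + (number of π bonds).
Ring closures in the SMILES: 1.
π bonds: 4 double bonds (each 1 DoU) → 4 DoU from unsaturation.
Total DoU = 1 + 4 = 5.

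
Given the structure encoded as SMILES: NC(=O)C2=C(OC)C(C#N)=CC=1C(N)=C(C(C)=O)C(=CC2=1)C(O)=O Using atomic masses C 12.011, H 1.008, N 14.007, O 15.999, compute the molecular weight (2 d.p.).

First, the molecular formula is C16H13N3O5 (counting implicit H from valence).
  C: 16 × 12.011 = 192.176
  H: 13 × 1.008 = 13.104
  N: 3 × 14.007 = 42.021
  O: 5 × 15.999 = 79.995
Sum: 16×12.011 + 13×1.008 + 3×14.007 + 5×15.999 = 327.296 → 327.30 g/mol.

327.30 g/mol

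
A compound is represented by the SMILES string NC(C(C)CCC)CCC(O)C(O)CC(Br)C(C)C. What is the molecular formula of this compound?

C15H32BrNO2

Walk through each heavy atom and fill implicit hydrogens from standard valence (C 4, N 3, O 2, S 2, halogen 1):
  atom 1: N, bond orders sum to 1 (valence 3) → 2 H
  atom 2: C, bond orders sum to 3 (valence 4) → 1 H
  atom 3: C, bond orders sum to 3 (valence 4) → 1 H
  atom 4: C, bond orders sum to 1 (valence 4) → 3 H
  atom 5: C, bond orders sum to 2 (valence 4) → 2 H
  atom 6: C, bond orders sum to 2 (valence 4) → 2 H
  atom 7: C, bond orders sum to 1 (valence 4) → 3 H
  atom 8: C, bond orders sum to 2 (valence 4) → 2 H
  atom 9: C, bond orders sum to 2 (valence 4) → 2 H
  atom 10: C, bond orders sum to 3 (valence 4) → 1 H
  atom 11: O, bond orders sum to 1 (valence 2) → 1 H
  atom 12: C, bond orders sum to 3 (valence 4) → 1 H
  atom 13: O, bond orders sum to 1 (valence 2) → 1 H
  atom 14: C, bond orders sum to 2 (valence 4) → 2 H
  atom 15: C, bond orders sum to 3 (valence 4) → 1 H
  atom 16: Br (halogen, monovalent) → 0 H
  atom 17: C, bond orders sum to 3 (valence 4) → 1 H
  atom 18: C, bond orders sum to 1 (valence 4) → 3 H
  atom 19: C, bond orders sum to 1 (valence 4) → 3 H
Totals → C:15, H:32, Br:1, N:1, O:2.
In Hill order: C15H32BrNO2.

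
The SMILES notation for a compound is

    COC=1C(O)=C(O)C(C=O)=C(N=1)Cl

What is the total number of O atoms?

4

Scan the SMILES for O atoms (remember two-letter symbols like Cl and Br are single atoms).
Oxygen count: 4.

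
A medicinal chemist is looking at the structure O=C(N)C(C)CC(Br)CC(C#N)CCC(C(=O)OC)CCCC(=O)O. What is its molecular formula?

Walk through each heavy atom and fill implicit hydrogens from standard valence (C 4, N 3, O 2, S 2, halogen 1):
  atom 1: O, bond orders sum to 2 (valence 2) → 0 H
  atom 2: C, bond orders sum to 4 (valence 4) → 0 H
  atom 3: N, bond orders sum to 1 (valence 3) → 2 H
  atom 4: C, bond orders sum to 3 (valence 4) → 1 H
  atom 5: C, bond orders sum to 1 (valence 4) → 3 H
  atom 6: C, bond orders sum to 2 (valence 4) → 2 H
  atom 7: C, bond orders sum to 3 (valence 4) → 1 H
  atom 8: Br (halogen, monovalent) → 0 H
  atom 9: C, bond orders sum to 2 (valence 4) → 2 H
  atom 10: C, bond orders sum to 3 (valence 4) → 1 H
  atom 11: C, bond orders sum to 4 (valence 4) → 0 H
  atom 12: N, bond orders sum to 3 (valence 3) → 0 H
  atom 13: C, bond orders sum to 2 (valence 4) → 2 H
  atom 14: C, bond orders sum to 2 (valence 4) → 2 H
  atom 15: C, bond orders sum to 3 (valence 4) → 1 H
  atom 16: C, bond orders sum to 4 (valence 4) → 0 H
  atom 17: O, bond orders sum to 2 (valence 2) → 0 H
  atom 18: O, bond orders sum to 2 (valence 2) → 0 H
  atom 19: C, bond orders sum to 1 (valence 4) → 3 H
  atom 20: C, bond orders sum to 2 (valence 4) → 2 H
  atom 21: C, bond orders sum to 2 (valence 4) → 2 H
  atom 22: C, bond orders sum to 2 (valence 4) → 2 H
  atom 23: C, bond orders sum to 4 (valence 4) → 0 H
  atom 24: O, bond orders sum to 2 (valence 2) → 0 H
  atom 25: O, bond orders sum to 1 (valence 2) → 1 H
Totals → C:17, H:27, Br:1, N:2, O:5.

C17H27BrN2O5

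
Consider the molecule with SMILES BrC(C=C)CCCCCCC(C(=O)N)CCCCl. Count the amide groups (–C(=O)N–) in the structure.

1

The amide motif appears at heavy-atom position 12 in the SMILES.
Other groups present: 1 alkene.
Amide count: 1.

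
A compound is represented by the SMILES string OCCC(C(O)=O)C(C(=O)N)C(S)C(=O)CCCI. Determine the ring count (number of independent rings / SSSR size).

In SMILES, each pair of matching ring-closure digits denotes one ring-closing bond; the number of such bonds equals the number of independent rings.
Ring-closure bonds here: 0.

0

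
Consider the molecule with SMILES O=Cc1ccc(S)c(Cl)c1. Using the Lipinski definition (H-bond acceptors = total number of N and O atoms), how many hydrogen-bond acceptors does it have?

N atoms: 0; O atoms: 1.
Lipinski HBA = 0 + 1 = 1.

1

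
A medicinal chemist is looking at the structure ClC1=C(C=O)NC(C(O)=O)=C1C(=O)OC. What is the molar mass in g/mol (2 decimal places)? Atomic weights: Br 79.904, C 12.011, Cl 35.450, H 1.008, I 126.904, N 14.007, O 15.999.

231.59 g/mol

First, the molecular formula is C8H6ClNO5 (counting implicit H from valence).
  C: 8 × 12.011 = 96.088
  Cl: 1 × 35.450 = 35.450
  H: 6 × 1.008 = 6.048
  N: 1 × 14.007 = 14.007
  O: 5 × 15.999 = 79.995
Sum: 8×12.011 + 1×35.450 + 6×1.008 + 1×14.007 + 5×15.999 = 231.588 → 231.59 g/mol.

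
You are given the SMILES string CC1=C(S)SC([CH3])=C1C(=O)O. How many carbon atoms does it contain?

7

Count every carbon token in the SMILES (each C, including those in ring-closure positions and inside branches).
Carbon count: 7.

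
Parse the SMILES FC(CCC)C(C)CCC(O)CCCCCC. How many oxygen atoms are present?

Scan the SMILES for O atoms (remember two-letter symbols like Cl and Br are single atoms).
Oxygen count: 1.

1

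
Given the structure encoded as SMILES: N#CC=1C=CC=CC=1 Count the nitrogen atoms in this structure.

1

Scan the SMILES for N atoms (remember two-letter symbols like Cl and Br are single atoms).
Nitrogen count: 1.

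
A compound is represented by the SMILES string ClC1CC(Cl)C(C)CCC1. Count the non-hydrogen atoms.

Every atom symbol written in the SMILES (organic subset) is one heavy atom; implicit H are not written.
Heavy atoms by element → C:8, Cl:2.
Total: 10.

10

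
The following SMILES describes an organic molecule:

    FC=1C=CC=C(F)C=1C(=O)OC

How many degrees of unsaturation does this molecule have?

5

Molecular formula: C8H6F2O2.
DoU = (2C + 2 + N − H − X) / 2, where X is the halogen count and O/S are ignored.
    = (2·8 + 2 + 0 − 6 − 2) / 2 = 10 / 2 = 5.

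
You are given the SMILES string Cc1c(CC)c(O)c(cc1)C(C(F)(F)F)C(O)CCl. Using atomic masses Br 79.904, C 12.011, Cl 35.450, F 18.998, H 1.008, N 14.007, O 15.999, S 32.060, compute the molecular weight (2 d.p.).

First, the molecular formula is C13H16ClF3O2 (counting implicit H from valence).
  C: 13 × 12.011 = 156.143
  Cl: 1 × 35.450 = 35.450
  F: 3 × 18.998 = 56.994
  H: 16 × 1.008 = 16.128
  O: 2 × 15.999 = 31.998
Sum: 13×12.011 + 1×35.450 + 3×18.998 + 16×1.008 + 2×15.999 = 296.713 → 296.71 g/mol.

296.71 g/mol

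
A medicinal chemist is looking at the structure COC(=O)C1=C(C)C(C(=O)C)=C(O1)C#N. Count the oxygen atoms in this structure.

4

Scan the SMILES for O atoms (remember two-letter symbols like Cl and Br are single atoms).
Oxygen count: 4.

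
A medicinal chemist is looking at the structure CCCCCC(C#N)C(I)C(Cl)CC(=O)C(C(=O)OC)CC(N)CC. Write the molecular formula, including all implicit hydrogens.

Walk through each heavy atom and fill implicit hydrogens from standard valence (C 4, N 3, O 2, S 2, halogen 1):
  atom 1: C, bond orders sum to 1 (valence 4) → 3 H
  atom 2: C, bond orders sum to 2 (valence 4) → 2 H
  atom 3: C, bond orders sum to 2 (valence 4) → 2 H
  atom 4: C, bond orders sum to 2 (valence 4) → 2 H
  atom 5: C, bond orders sum to 2 (valence 4) → 2 H
  atom 6: C, bond orders sum to 3 (valence 4) → 1 H
  atom 7: C, bond orders sum to 4 (valence 4) → 0 H
  atom 8: N, bond orders sum to 3 (valence 3) → 0 H
  atom 9: C, bond orders sum to 3 (valence 4) → 1 H
  atom 10: I (halogen, monovalent) → 0 H
  atom 11: C, bond orders sum to 3 (valence 4) → 1 H
  atom 12: Cl (halogen, monovalent) → 0 H
  atom 13: C, bond orders sum to 2 (valence 4) → 2 H
  atom 14: C, bond orders sum to 4 (valence 4) → 0 H
  atom 15: O, bond orders sum to 2 (valence 2) → 0 H
  atom 16: C, bond orders sum to 3 (valence 4) → 1 H
  atom 17: C, bond orders sum to 4 (valence 4) → 0 H
  atom 18: O, bond orders sum to 2 (valence 2) → 0 H
  atom 19: O, bond orders sum to 2 (valence 2) → 0 H
  atom 20: C, bond orders sum to 1 (valence 4) → 3 H
  atom 21: C, bond orders sum to 2 (valence 4) → 2 H
  atom 22: C, bond orders sum to 3 (valence 4) → 1 H
  atom 23: N, bond orders sum to 1 (valence 3) → 2 H
  atom 24: C, bond orders sum to 2 (valence 4) → 2 H
  atom 25: C, bond orders sum to 1 (valence 4) → 3 H
Totals → C:18, H:30, Cl:1, I:1, N:2, O:3.

C18H30ClIN2O3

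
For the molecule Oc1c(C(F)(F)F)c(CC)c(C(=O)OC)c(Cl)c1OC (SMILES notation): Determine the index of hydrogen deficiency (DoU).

5

Molecular formula: C12H12ClF3O4.
DoU = (2C + 2 + N − H − X) / 2, where X is the halogen count and O/S are ignored.
    = (2·12 + 2 + 0 − 12 − 4) / 2 = 10 / 2 = 5.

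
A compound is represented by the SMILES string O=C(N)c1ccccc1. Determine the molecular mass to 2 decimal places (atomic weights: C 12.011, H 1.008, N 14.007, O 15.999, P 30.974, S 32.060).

121.14 g/mol

First, the molecular formula is C7H7NO (counting implicit H from valence).
  C: 7 × 12.011 = 84.077
  H: 7 × 1.008 = 7.056
  N: 1 × 14.007 = 14.007
  O: 1 × 15.999 = 15.999
Sum: 7×12.011 + 7×1.008 + 1×14.007 + 1×15.999 = 121.139 → 121.14 g/mol.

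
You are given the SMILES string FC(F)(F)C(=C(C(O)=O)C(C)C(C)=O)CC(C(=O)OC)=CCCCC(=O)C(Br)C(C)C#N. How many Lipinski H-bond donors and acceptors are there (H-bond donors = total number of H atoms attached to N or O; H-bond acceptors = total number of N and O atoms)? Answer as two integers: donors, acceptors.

Donors: find every N or O and count the H atoms it carries.
  atom 8 (O): bond orders sum to 1 → 1 H
  atom 9 (O): bond orders sum to 2 → 0 H
  atom 14 (O): bond orders sum to 2 → 0 H
  atom 18 (O): bond orders sum to 2 → 0 H
  atom 19 (O): bond orders sum to 2 → 0 H
  atom 26 (O): bond orders sum to 2 → 0 H
  atom 32 (N): bond orders sum to 3 → 0 H
Lipinski HBD = 1.
Acceptors: N atoms = 1, O atoms = 6 → HBA = 7.

1, 7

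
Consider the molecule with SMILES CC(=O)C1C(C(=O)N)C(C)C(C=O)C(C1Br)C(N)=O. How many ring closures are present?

In SMILES, each pair of matching ring-closure digits denotes one ring-closing bond; the number of such bonds equals the number of independent rings.
Ring-closure bonds here: 1.

1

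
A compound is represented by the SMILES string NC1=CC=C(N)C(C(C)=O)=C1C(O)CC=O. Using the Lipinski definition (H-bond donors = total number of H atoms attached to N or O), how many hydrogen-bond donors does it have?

5

Donors: find every N or O and count the H atoms it carries.
  atom 1 (N): bond orders sum to 1 → 2 H
  atom 6 (N): bond orders sum to 1 → 2 H
  atom 10 (O): bond orders sum to 2 → 0 H
  atom 13 (O): bond orders sum to 1 → 1 H
  atom 16 (O): bond orders sum to 2 → 0 H
Lipinski HBD = 5.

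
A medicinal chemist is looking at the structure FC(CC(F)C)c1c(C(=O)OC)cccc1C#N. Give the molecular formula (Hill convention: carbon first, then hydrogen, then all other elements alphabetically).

C13H13F2NO2

Walk through each heavy atom and fill implicit hydrogens from standard valence (C 4, N 3, O 2, S 2, halogen 1); for lowercase aromatic atoms, an aromatic c carries 1 H when it has two neighbours and 0 H with three, and aromatic n carries 0 H:
  atom 1: F (halogen, monovalent) → 0 H
  atom 2: C, bond orders sum to 3 (valence 4) → 1 H
  atom 3: C, bond orders sum to 2 (valence 4) → 2 H
  atom 4: C, bond orders sum to 3 (valence 4) → 1 H
  atom 5: F (halogen, monovalent) → 0 H
  atom 6: C, bond orders sum to 1 (valence 4) → 3 H
  atom 7: aromatic c, 3 neighbours → 0 H
  atom 8: aromatic c, 3 neighbours → 0 H
  atom 9: C, bond orders sum to 4 (valence 4) → 0 H
  atom 10: O, bond orders sum to 2 (valence 2) → 0 H
  atom 11: O, bond orders sum to 2 (valence 2) → 0 H
  atom 12: C, bond orders sum to 1 (valence 4) → 3 H
  atom 13: aromatic c, 2 neighbours → 1 H
  atom 14: aromatic c, 2 neighbours → 1 H
  atom 15: aromatic c, 2 neighbours → 1 H
  atom 16: aromatic c, 3 neighbours → 0 H
  atom 17: C, bond orders sum to 4 (valence 4) → 0 H
  atom 18: N, bond orders sum to 3 (valence 3) → 0 H
Totals → C:13, H:13, F:2, N:1, O:2.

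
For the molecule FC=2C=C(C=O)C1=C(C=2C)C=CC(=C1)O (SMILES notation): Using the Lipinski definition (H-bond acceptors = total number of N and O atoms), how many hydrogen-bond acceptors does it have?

N atoms: 0; O atoms: 2.
Lipinski HBA = 0 + 2 = 2.

2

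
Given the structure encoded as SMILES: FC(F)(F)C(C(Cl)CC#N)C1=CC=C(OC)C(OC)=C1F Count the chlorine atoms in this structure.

Scan the SMILES for Cl atoms (remember two-letter symbols like Cl and Br are single atoms).
Chlorine count: 1.

1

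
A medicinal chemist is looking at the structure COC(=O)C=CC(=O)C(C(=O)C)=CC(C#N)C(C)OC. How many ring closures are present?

In SMILES, each pair of matching ring-closure digits denotes one ring-closing bond; the number of such bonds equals the number of independent rings.
Ring-closure bonds here: 0.

0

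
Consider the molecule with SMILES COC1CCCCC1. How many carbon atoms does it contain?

Count every carbon token in the SMILES (each C, including those in ring-closure positions and inside branches).
Carbon count: 7.

7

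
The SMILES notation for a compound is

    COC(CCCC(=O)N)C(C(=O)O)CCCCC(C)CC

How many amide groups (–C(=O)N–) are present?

1

The amide motif appears at heavy-atom position 7 in the SMILES.
Other groups present: 1 carboxylic acid, 1 ether.
Amide count: 1.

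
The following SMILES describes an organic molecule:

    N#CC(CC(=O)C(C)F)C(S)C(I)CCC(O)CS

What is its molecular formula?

Walk through each heavy atom and fill implicit hydrogens from standard valence (C 4, N 3, O 2, S 2, halogen 1):
  atom 1: N, bond orders sum to 3 (valence 3) → 0 H
  atom 2: C, bond orders sum to 4 (valence 4) → 0 H
  atom 3: C, bond orders sum to 3 (valence 4) → 1 H
  atom 4: C, bond orders sum to 2 (valence 4) → 2 H
  atom 5: C, bond orders sum to 4 (valence 4) → 0 H
  atom 6: O, bond orders sum to 2 (valence 2) → 0 H
  atom 7: C, bond orders sum to 3 (valence 4) → 1 H
  atom 8: C, bond orders sum to 1 (valence 4) → 3 H
  atom 9: F (halogen, monovalent) → 0 H
  atom 10: C, bond orders sum to 3 (valence 4) → 1 H
  atom 11: S, bond orders sum to 1 (valence 2) → 1 H
  atom 12: C, bond orders sum to 3 (valence 4) → 1 H
  atom 13: I (halogen, monovalent) → 0 H
  atom 14: C, bond orders sum to 2 (valence 4) → 2 H
  atom 15: C, bond orders sum to 2 (valence 4) → 2 H
  atom 16: C, bond orders sum to 3 (valence 4) → 1 H
  atom 17: O, bond orders sum to 1 (valence 2) → 1 H
  atom 18: C, bond orders sum to 2 (valence 4) → 2 H
  atom 19: S, bond orders sum to 1 (valence 2) → 1 H
Totals → C:12, H:19, F:1, I:1, N:1, O:2, S:2.
In Hill order: C12H19FINO2S2.

C12H19FINO2S2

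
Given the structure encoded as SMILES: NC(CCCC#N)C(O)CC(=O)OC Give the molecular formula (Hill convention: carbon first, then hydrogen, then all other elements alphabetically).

C9H16N2O3

Walk through each heavy atom and fill implicit hydrogens from standard valence (C 4, N 3, O 2, S 2, halogen 1):
  atom 1: N, bond orders sum to 1 (valence 3) → 2 H
  atom 2: C, bond orders sum to 3 (valence 4) → 1 H
  atom 3: C, bond orders sum to 2 (valence 4) → 2 H
  atom 4: C, bond orders sum to 2 (valence 4) → 2 H
  atom 5: C, bond orders sum to 2 (valence 4) → 2 H
  atom 6: C, bond orders sum to 4 (valence 4) → 0 H
  atom 7: N, bond orders sum to 3 (valence 3) → 0 H
  atom 8: C, bond orders sum to 3 (valence 4) → 1 H
  atom 9: O, bond orders sum to 1 (valence 2) → 1 H
  atom 10: C, bond orders sum to 2 (valence 4) → 2 H
  atom 11: C, bond orders sum to 4 (valence 4) → 0 H
  atom 12: O, bond orders sum to 2 (valence 2) → 0 H
  atom 13: O, bond orders sum to 2 (valence 2) → 0 H
  atom 14: C, bond orders sum to 1 (valence 4) → 3 H
Totals → C:9, H:16, N:2, O:3.
In Hill order: C9H16N2O3.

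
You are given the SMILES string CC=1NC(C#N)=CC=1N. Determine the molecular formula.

Walk through each heavy atom and fill implicit hydrogens from standard valence (C 4, N 3, O 2, S 2, halogen 1):
  atom 1: C, bond orders sum to 1 (valence 4) → 3 H
  atom 2: C, bond orders sum to 4 (valence 4) → 0 H
  atom 3: N, bond orders sum to 2 (valence 3) → 1 H
  atom 4: C, bond orders sum to 4 (valence 4) → 0 H
  atom 5: C, bond orders sum to 4 (valence 4) → 0 H
  atom 6: N, bond orders sum to 3 (valence 3) → 0 H
  atom 7: C, bond orders sum to 3 (valence 4) → 1 H
  atom 8: C, bond orders sum to 4 (valence 4) → 0 H
  atom 9: N, bond orders sum to 1 (valence 3) → 2 H
Totals → C:6, H:7, N:3.
In Hill order: C6H7N3.

C6H7N3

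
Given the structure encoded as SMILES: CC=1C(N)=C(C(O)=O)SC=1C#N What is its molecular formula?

Walk through each heavy atom and fill implicit hydrogens from standard valence (C 4, N 3, O 2, S 2, halogen 1):
  atom 1: C, bond orders sum to 1 (valence 4) → 3 H
  atom 2: C, bond orders sum to 4 (valence 4) → 0 H
  atom 3: C, bond orders sum to 4 (valence 4) → 0 H
  atom 4: N, bond orders sum to 1 (valence 3) → 2 H
  atom 5: C, bond orders sum to 4 (valence 4) → 0 H
  atom 6: C, bond orders sum to 4 (valence 4) → 0 H
  atom 7: O, bond orders sum to 1 (valence 2) → 1 H
  atom 8: O, bond orders sum to 2 (valence 2) → 0 H
  atom 9: S, bond orders sum to 2 (valence 2) → 0 H
  atom 10: C, bond orders sum to 4 (valence 4) → 0 H
  atom 11: C, bond orders sum to 4 (valence 4) → 0 H
  atom 12: N, bond orders sum to 3 (valence 3) → 0 H
Totals → C:7, H:6, N:2, O:2, S:1.

C7H6N2O2S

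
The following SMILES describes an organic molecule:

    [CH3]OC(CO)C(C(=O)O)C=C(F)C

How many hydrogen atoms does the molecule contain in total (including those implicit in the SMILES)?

13

Walk through each heavy atom and fill implicit hydrogens from standard valence (C 4, N 3, O 2, S 2, halogen 1):
  atom 1: C with explicit H count 3
  atom 2: O, bond orders sum to 2 (valence 2) → 0 H
  atom 3: C, bond orders sum to 3 (valence 4) → 1 H
  atom 4: C, bond orders sum to 2 (valence 4) → 2 H
  atom 5: O, bond orders sum to 1 (valence 2) → 1 H
  atom 6: C, bond orders sum to 3 (valence 4) → 1 H
  atom 7: C, bond orders sum to 4 (valence 4) → 0 H
  atom 8: O, bond orders sum to 2 (valence 2) → 0 H
  atom 9: O, bond orders sum to 1 (valence 2) → 1 H
  atom 10: C, bond orders sum to 3 (valence 4) → 1 H
  atom 11: C, bond orders sum to 4 (valence 4) → 0 H
  atom 12: F (halogen, monovalent) → 0 H
  atom 13: C, bond orders sum to 1 (valence 4) → 3 H
Total hydrogens: 13.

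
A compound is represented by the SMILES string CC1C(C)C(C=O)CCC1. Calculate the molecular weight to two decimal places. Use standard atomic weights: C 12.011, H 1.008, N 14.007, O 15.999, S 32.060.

First, the molecular formula is C9H16O (counting implicit H from valence).
  C: 9 × 12.011 = 108.099
  H: 16 × 1.008 = 16.128
  O: 1 × 15.999 = 15.999
Sum: 9×12.011 + 16×1.008 + 1×15.999 = 140.226 → 140.23 g/mol.

140.23 g/mol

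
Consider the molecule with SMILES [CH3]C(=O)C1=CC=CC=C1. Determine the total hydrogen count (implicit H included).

Walk through each heavy atom and fill implicit hydrogens from standard valence (C 4, N 3, O 2, S 2, halogen 1):
  atom 1: C with explicit H count 3
  atom 2: C, bond orders sum to 4 (valence 4) → 0 H
  atom 3: O, bond orders sum to 2 (valence 2) → 0 H
  atom 4: C, bond orders sum to 4 (valence 4) → 0 H
  atom 5: C, bond orders sum to 3 (valence 4) → 1 H
  atom 6: C, bond orders sum to 3 (valence 4) → 1 H
  atom 7: C, bond orders sum to 3 (valence 4) → 1 H
  atom 8: C, bond orders sum to 3 (valence 4) → 1 H
  atom 9: C, bond orders sum to 3 (valence 4) → 1 H
Total hydrogens: 8.

8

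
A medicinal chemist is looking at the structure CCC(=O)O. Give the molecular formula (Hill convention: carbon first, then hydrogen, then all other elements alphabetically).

C3H6O2

Walk through each heavy atom and fill implicit hydrogens from standard valence (C 4, N 3, O 2, S 2, halogen 1):
  atom 1: C, bond orders sum to 1 (valence 4) → 3 H
  atom 2: C, bond orders sum to 2 (valence 4) → 2 H
  atom 3: C, bond orders sum to 4 (valence 4) → 0 H
  atom 4: O, bond orders sum to 2 (valence 2) → 0 H
  atom 5: O, bond orders sum to 1 (valence 2) → 1 H
Totals → C:3, H:6, O:2.
In Hill order: C3H6O2.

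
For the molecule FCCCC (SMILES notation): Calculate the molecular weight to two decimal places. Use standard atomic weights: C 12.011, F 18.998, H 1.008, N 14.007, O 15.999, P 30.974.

76.11 g/mol

First, the molecular formula is C4H9F (counting implicit H from valence).
  C: 4 × 12.011 = 48.044
  F: 1 × 18.998 = 18.998
  H: 9 × 1.008 = 9.072
Sum: 4×12.011 + 1×18.998 + 9×1.008 = 76.114 → 76.11 g/mol.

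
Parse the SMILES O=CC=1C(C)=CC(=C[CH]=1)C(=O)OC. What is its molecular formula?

Walk through each heavy atom and fill implicit hydrogens from standard valence (C 4, N 3, O 2, S 2, halogen 1):
  atom 1: O, bond orders sum to 2 (valence 2) → 0 H
  atom 2: C, bond orders sum to 3 (valence 4) → 1 H
  atom 3: C, bond orders sum to 4 (valence 4) → 0 H
  atom 4: C, bond orders sum to 4 (valence 4) → 0 H
  atom 5: C, bond orders sum to 1 (valence 4) → 3 H
  atom 6: C, bond orders sum to 3 (valence 4) → 1 H
  atom 7: C, bond orders sum to 4 (valence 4) → 0 H
  atom 8: C, bond orders sum to 3 (valence 4) → 1 H
  atom 9: C with explicit H count 1
  atom 10: C, bond orders sum to 4 (valence 4) → 0 H
  atom 11: O, bond orders sum to 2 (valence 2) → 0 H
  atom 12: O, bond orders sum to 2 (valence 2) → 0 H
  atom 13: C, bond orders sum to 1 (valence 4) → 3 H
Totals → C:10, H:10, O:3.
In Hill order: C10H10O3.

C10H10O3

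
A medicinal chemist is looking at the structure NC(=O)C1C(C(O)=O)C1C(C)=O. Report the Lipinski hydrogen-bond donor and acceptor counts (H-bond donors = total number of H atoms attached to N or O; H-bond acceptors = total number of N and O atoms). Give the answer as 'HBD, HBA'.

Donors: find every N or O and count the H atoms it carries.
  atom 1 (N): bond orders sum to 1 → 2 H
  atom 3 (O): bond orders sum to 2 → 0 H
  atom 7 (O): bond orders sum to 1 → 1 H
  atom 8 (O): bond orders sum to 2 → 0 H
  atom 12 (O): bond orders sum to 2 → 0 H
Lipinski HBD = 3.
Acceptors: N atoms = 1, O atoms = 4 → HBA = 5.

3, 5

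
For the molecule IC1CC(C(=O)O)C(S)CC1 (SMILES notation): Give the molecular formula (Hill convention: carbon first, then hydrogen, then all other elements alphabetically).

C7H11IO2S

Walk through each heavy atom and fill implicit hydrogens from standard valence (C 4, N 3, O 2, S 2, halogen 1):
  atom 1: I (halogen, monovalent) → 0 H
  atom 2: C, bond orders sum to 3 (valence 4) → 1 H
  atom 3: C, bond orders sum to 2 (valence 4) → 2 H
  atom 4: C, bond orders sum to 3 (valence 4) → 1 H
  atom 5: C, bond orders sum to 4 (valence 4) → 0 H
  atom 6: O, bond orders sum to 2 (valence 2) → 0 H
  atom 7: O, bond orders sum to 1 (valence 2) → 1 H
  atom 8: C, bond orders sum to 3 (valence 4) → 1 H
  atom 9: S, bond orders sum to 1 (valence 2) → 1 H
  atom 10: C, bond orders sum to 2 (valence 4) → 2 H
  atom 11: C, bond orders sum to 2 (valence 4) → 2 H
Totals → C:7, H:11, I:1, O:2, S:1.
In Hill order: C7H11IO2S.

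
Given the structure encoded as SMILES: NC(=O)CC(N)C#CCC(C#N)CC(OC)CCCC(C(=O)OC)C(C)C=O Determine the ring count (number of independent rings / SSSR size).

In SMILES, each pair of matching ring-closure digits denotes one ring-closing bond; the number of such bonds equals the number of independent rings.
Ring-closure bonds here: 0.

0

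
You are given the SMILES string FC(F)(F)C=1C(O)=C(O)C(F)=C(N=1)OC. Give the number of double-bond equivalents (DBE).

Molecular formula: C7H5F4NO3.
DoU = (2C + 2 + N − H − X) / 2, where X is the halogen count and O/S are ignored.
    = (2·7 + 2 + 1 − 5 − 4) / 2 = 8 / 2 = 4.

4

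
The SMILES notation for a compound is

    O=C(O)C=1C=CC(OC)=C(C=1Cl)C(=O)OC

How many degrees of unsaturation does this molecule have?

6

Degree of unsaturation = (number of rings) + (number of π bonds).
Ring closures in the SMILES: 1.
π bonds: 5 double bonds (each 1 DoU) → 5 DoU from unsaturation.
Total DoU = 1 + 5 = 6.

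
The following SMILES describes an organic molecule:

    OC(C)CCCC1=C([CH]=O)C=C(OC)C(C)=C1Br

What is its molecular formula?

Walk through each heavy atom and fill implicit hydrogens from standard valence (C 4, N 3, O 2, S 2, halogen 1):
  atom 1: O, bond orders sum to 1 (valence 2) → 1 H
  atom 2: C, bond orders sum to 3 (valence 4) → 1 H
  atom 3: C, bond orders sum to 1 (valence 4) → 3 H
  atom 4: C, bond orders sum to 2 (valence 4) → 2 H
  atom 5: C, bond orders sum to 2 (valence 4) → 2 H
  atom 6: C, bond orders sum to 2 (valence 4) → 2 H
  atom 7: C, bond orders sum to 4 (valence 4) → 0 H
  atom 8: C, bond orders sum to 4 (valence 4) → 0 H
  atom 9: C with explicit H count 1
  atom 10: O, bond orders sum to 2 (valence 2) → 0 H
  atom 11: C, bond orders sum to 3 (valence 4) → 1 H
  atom 12: C, bond orders sum to 4 (valence 4) → 0 H
  atom 13: O, bond orders sum to 2 (valence 2) → 0 H
  atom 14: C, bond orders sum to 1 (valence 4) → 3 H
  atom 15: C, bond orders sum to 4 (valence 4) → 0 H
  atom 16: C, bond orders sum to 1 (valence 4) → 3 H
  atom 17: C, bond orders sum to 4 (valence 4) → 0 H
  atom 18: Br (halogen, monovalent) → 0 H
Totals → C:14, H:19, Br:1, O:3.
In Hill order: C14H19BrO3.

C14H19BrO3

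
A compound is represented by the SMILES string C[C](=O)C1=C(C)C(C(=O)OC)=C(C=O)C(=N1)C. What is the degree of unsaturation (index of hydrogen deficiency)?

7

Molecular formula: C12H13NO4.
DoU = (2C + 2 + N − H − X) / 2, where X is the halogen count and O/S are ignored.
    = (2·12 + 2 + 1 − 13 − 0) / 2 = 14 / 2 = 7.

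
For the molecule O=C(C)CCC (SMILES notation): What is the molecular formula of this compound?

C5H10O

Walk through each heavy atom and fill implicit hydrogens from standard valence (C 4, N 3, O 2, S 2, halogen 1):
  atom 1: O, bond orders sum to 2 (valence 2) → 0 H
  atom 2: C, bond orders sum to 4 (valence 4) → 0 H
  atom 3: C, bond orders sum to 1 (valence 4) → 3 H
  atom 4: C, bond orders sum to 2 (valence 4) → 2 H
  atom 5: C, bond orders sum to 2 (valence 4) → 2 H
  atom 6: C, bond orders sum to 1 (valence 4) → 3 H
Totals → C:5, H:10, O:1.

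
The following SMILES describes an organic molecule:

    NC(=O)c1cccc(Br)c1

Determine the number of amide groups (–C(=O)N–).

1

The amide motif appears at heavy-atom position 2 in the SMILES.
Amide count: 1.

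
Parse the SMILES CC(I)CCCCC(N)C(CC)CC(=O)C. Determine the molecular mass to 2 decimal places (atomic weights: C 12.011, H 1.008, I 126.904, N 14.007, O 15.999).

339.26 g/mol

First, the molecular formula is C13H26INO (counting implicit H from valence).
  C: 13 × 12.011 = 156.143
  H: 26 × 1.008 = 26.208
  I: 1 × 126.904 = 126.904
  N: 1 × 14.007 = 14.007
  O: 1 × 15.999 = 15.999
Sum: 13×12.011 + 26×1.008 + 1×126.904 + 1×14.007 + 1×15.999 = 339.261 → 339.26 g/mol.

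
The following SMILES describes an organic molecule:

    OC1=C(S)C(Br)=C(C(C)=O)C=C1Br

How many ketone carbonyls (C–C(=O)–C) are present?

The ketone motif appears at heavy-atom position 8 in the SMILES.
Other groups present: 1 hydroxyl, 1 thiol.
Ketone count: 1.

1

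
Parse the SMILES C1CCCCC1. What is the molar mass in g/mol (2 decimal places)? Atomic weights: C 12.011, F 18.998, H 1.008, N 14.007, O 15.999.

84.16 g/mol

First, the molecular formula is C6H12 (counting implicit H from valence).
  C: 6 × 12.011 = 72.066
  H: 12 × 1.008 = 12.096
Sum: 6×12.011 + 12×1.008 = 84.162 → 84.16 g/mol.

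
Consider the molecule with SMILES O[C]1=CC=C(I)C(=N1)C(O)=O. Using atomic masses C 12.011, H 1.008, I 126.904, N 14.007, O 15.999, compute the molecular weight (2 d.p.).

265.01 g/mol

First, the molecular formula is C6H4INO3 (counting implicit H from valence).
  C: 6 × 12.011 = 72.066
  H: 4 × 1.008 = 4.032
  I: 1 × 126.904 = 126.904
  N: 1 × 14.007 = 14.007
  O: 3 × 15.999 = 47.997
Sum: 6×12.011 + 4×1.008 + 1×126.904 + 1×14.007 + 3×15.999 = 265.006 → 265.01 g/mol.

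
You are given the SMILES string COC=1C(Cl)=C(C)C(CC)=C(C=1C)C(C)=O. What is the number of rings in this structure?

1

In SMILES, each pair of matching ring-closure digits denotes one ring-closing bond; the number of such bonds equals the number of independent rings.
Ring-closure bonds here: 1.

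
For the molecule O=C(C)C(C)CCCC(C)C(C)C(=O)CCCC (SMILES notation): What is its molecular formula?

Walk through each heavy atom and fill implicit hydrogens from standard valence (C 4, N 3, O 2, S 2, halogen 1):
  atom 1: O, bond orders sum to 2 (valence 2) → 0 H
  atom 2: C, bond orders sum to 4 (valence 4) → 0 H
  atom 3: C, bond orders sum to 1 (valence 4) → 3 H
  atom 4: C, bond orders sum to 3 (valence 4) → 1 H
  atom 5: C, bond orders sum to 1 (valence 4) → 3 H
  atom 6: C, bond orders sum to 2 (valence 4) → 2 H
  atom 7: C, bond orders sum to 2 (valence 4) → 2 H
  atom 8: C, bond orders sum to 2 (valence 4) → 2 H
  atom 9: C, bond orders sum to 3 (valence 4) → 1 H
  atom 10: C, bond orders sum to 1 (valence 4) → 3 H
  atom 11: C, bond orders sum to 3 (valence 4) → 1 H
  atom 12: C, bond orders sum to 1 (valence 4) → 3 H
  atom 13: C, bond orders sum to 4 (valence 4) → 0 H
  atom 14: O, bond orders sum to 2 (valence 2) → 0 H
  atom 15: C, bond orders sum to 2 (valence 4) → 2 H
  atom 16: C, bond orders sum to 2 (valence 4) → 2 H
  atom 17: C, bond orders sum to 2 (valence 4) → 2 H
  atom 18: C, bond orders sum to 1 (valence 4) → 3 H
Totals → C:16, H:30, O:2.

C16H30O2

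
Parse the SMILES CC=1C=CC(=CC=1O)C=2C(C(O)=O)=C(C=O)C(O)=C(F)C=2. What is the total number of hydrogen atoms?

11

Walk through each heavy atom and fill implicit hydrogens from standard valence (C 4, N 3, O 2, S 2, halogen 1):
  atom 1: C, bond orders sum to 1 (valence 4) → 3 H
  atom 2: C, bond orders sum to 4 (valence 4) → 0 H
  atom 3: C, bond orders sum to 3 (valence 4) → 1 H
  atom 4: C, bond orders sum to 3 (valence 4) → 1 H
  atom 5: C, bond orders sum to 4 (valence 4) → 0 H
  atom 6: C, bond orders sum to 3 (valence 4) → 1 H
  atom 7: C, bond orders sum to 4 (valence 4) → 0 H
  atom 8: O, bond orders sum to 1 (valence 2) → 1 H
  atom 9: C, bond orders sum to 4 (valence 4) → 0 H
  atom 10: C, bond orders sum to 4 (valence 4) → 0 H
  atom 11: C, bond orders sum to 4 (valence 4) → 0 H
  atom 12: O, bond orders sum to 1 (valence 2) → 1 H
  atom 13: O, bond orders sum to 2 (valence 2) → 0 H
  atom 14: C, bond orders sum to 4 (valence 4) → 0 H
  atom 15: C, bond orders sum to 3 (valence 4) → 1 H
  atom 16: O, bond orders sum to 2 (valence 2) → 0 H
  atom 17: C, bond orders sum to 4 (valence 4) → 0 H
  atom 18: O, bond orders sum to 1 (valence 2) → 1 H
  atom 19: C, bond orders sum to 4 (valence 4) → 0 H
  atom 20: F (halogen, monovalent) → 0 H
  atom 21: C, bond orders sum to 3 (valence 4) → 1 H
Total hydrogens: 11.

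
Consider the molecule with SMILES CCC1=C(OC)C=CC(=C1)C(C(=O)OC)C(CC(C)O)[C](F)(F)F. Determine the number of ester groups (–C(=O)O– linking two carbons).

1

The ester motif appears at heavy-atom position 12 in the SMILES.
Other groups present: 1 ether, 1 hydroxyl.
Ester count: 1.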